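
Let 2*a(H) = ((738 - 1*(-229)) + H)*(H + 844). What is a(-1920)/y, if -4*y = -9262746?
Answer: 3812/17217 ≈ 0.22141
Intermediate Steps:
a(H) = (844 + H)*(967 + H)/2 (a(H) = (((738 - 1*(-229)) + H)*(H + 844))/2 = (((738 + 229) + H)*(844 + H))/2 = ((967 + H)*(844 + H))/2 = ((844 + H)*(967 + H))/2 = (844 + H)*(967 + H)/2)
y = 4631373/2 (y = -¼*(-9262746) = 4631373/2 ≈ 2.3157e+6)
a(-1920)/y = (408074 + (½)*(-1920)² + (1811/2)*(-1920))/(4631373/2) = (408074 + (½)*3686400 - 1738560)*(2/4631373) = (408074 + 1843200 - 1738560)*(2/4631373) = 512714*(2/4631373) = 3812/17217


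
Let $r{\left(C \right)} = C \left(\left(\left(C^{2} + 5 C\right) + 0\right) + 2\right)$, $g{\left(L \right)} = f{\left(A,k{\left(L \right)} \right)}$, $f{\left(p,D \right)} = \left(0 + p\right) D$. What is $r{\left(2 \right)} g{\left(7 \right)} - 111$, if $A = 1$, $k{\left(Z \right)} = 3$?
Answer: $-15$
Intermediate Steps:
$f{\left(p,D \right)} = D p$ ($f{\left(p,D \right)} = p D = D p$)
$g{\left(L \right)} = 3$ ($g{\left(L \right)} = 3 \cdot 1 = 3$)
$r{\left(C \right)} = C \left(2 + C^{2} + 5 C\right)$ ($r{\left(C \right)} = C \left(\left(C^{2} + 5 C\right) + 2\right) = C \left(2 + C^{2} + 5 C\right)$)
$r{\left(2 \right)} g{\left(7 \right)} - 111 = 2 \left(2 + 2^{2} + 5 \cdot 2\right) 3 - 111 = 2 \left(2 + 4 + 10\right) 3 - 111 = 2 \cdot 16 \cdot 3 - 111 = 32 \cdot 3 - 111 = 96 - 111 = -15$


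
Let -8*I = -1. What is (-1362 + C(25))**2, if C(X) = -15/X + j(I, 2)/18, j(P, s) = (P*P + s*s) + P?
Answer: 61579348257001/33177600 ≈ 1.8561e+6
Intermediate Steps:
I = 1/8 (I = -1/8*(-1) = 1/8 ≈ 0.12500)
j(P, s) = P + P**2 + s**2 (j(P, s) = (P**2 + s**2) + P = P + P**2 + s**2)
C(X) = 265/1152 - 15/X (C(X) = -15/X + (1/8 + (1/8)**2 + 2**2)/18 = -15/X + (1/8 + 1/64 + 4)*(1/18) = -15/X + (265/64)*(1/18) = -15/X + 265/1152 = 265/1152 - 15/X)
(-1362 + C(25))**2 = (-1362 + (265/1152 - 15/25))**2 = (-1362 + (265/1152 - 15*1/25))**2 = (-1362 + (265/1152 - 3/5))**2 = (-1362 - 2131/5760)**2 = (-7847251/5760)**2 = 61579348257001/33177600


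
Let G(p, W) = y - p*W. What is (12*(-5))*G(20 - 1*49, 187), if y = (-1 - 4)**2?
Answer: -326880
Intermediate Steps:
y = 25 (y = (-5)**2 = 25)
G(p, W) = 25 - W*p (G(p, W) = 25 - p*W = 25 - W*p)
(12*(-5))*G(20 - 1*49, 187) = (12*(-5))*(25 - 1*187*(20 - 1*49)) = -60*(25 - 1*187*(20 - 49)) = -60*(25 - 1*187*(-29)) = -60*(25 + 5423) = -60*5448 = -326880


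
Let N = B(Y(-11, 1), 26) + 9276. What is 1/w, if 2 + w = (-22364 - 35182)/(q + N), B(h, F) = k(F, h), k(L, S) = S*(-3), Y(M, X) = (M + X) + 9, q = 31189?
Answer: -20234/69241 ≈ -0.29223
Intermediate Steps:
Y(M, X) = 9 + M + X
k(L, S) = -3*S
B(h, F) = -3*h
N = 9279 (N = -3*(9 - 11 + 1) + 9276 = -3*(-1) + 9276 = 3 + 9276 = 9279)
w = -69241/20234 (w = -2 + (-22364 - 35182)/(31189 + 9279) = -2 - 57546/40468 = -2 - 57546*1/40468 = -2 - 28773/20234 = -69241/20234 ≈ -3.4220)
1/w = 1/(-69241/20234) = -20234/69241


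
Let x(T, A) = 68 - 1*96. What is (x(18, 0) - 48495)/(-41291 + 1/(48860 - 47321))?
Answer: 74676897/63546848 ≈ 1.1751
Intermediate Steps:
x(T, A) = -28 (x(T, A) = 68 - 96 = -28)
(x(18, 0) - 48495)/(-41291 + 1/(48860 - 47321)) = (-28 - 48495)/(-41291 + 1/(48860 - 47321)) = -48523/(-41291 + 1/1539) = -48523/(-63546848/1539) = -48523*(-1539/63546848) = 74676897/63546848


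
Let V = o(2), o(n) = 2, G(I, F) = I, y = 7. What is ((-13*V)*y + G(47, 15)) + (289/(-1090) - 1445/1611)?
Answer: -239099279/1755990 ≈ -136.16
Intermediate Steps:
V = 2
((-13*V)*y + G(47, 15)) + (289/(-1090) - 1445/1611) = (-13*2*7 + 47) + (289/(-1090) - 1445/1611) = (-26*7 + 47) + (289*(-1/1090) - 1445*1/1611) = (-182 + 47) + (-289/1090 - 1445/1611) = -135 - 2040629/1755990 = -239099279/1755990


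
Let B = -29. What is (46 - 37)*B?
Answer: -261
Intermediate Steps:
(46 - 37)*B = (46 - 37)*(-29) = 9*(-29) = -261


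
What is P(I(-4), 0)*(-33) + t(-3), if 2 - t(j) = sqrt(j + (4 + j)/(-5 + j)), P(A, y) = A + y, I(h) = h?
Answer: 134 - 5*I*sqrt(2)/4 ≈ 134.0 - 1.7678*I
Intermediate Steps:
t(j) = 2 - sqrt(j + (4 + j)/(-5 + j))
P(I(-4), 0)*(-33) + t(-3) = (-4 + 0)*(-33) + (2 - sqrt((4 - 3 - 3*(-5 - 3))/(-5 - 3))) = -4*(-33) + (2 - sqrt((4 - 3 - 3*(-8))/(-8))) = 132 + (2 - sqrt(-(4 - 3 + 24)/8)) = 132 + (2 - sqrt(-1/8*25)) = 132 + (2 - sqrt(-25/8)) = 132 + (2 - 5*I*sqrt(2)/4) = 134 - 5*I*sqrt(2)/4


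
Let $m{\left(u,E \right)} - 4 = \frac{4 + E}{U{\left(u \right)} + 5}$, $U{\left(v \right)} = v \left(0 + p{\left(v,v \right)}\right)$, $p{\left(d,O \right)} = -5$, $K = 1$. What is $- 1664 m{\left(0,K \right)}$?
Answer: $-8320$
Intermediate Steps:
$U{\left(v \right)} = - 5 v$ ($U{\left(v \right)} = v \left(0 - 5\right) = v \left(-5\right) = - 5 v$)
$m{\left(u,E \right)} = 4 + \frac{4 + E}{5 - 5 u}$ ($m{\left(u,E \right)} = 4 + \frac{4 + E}{- 5 u + 5} = 4 + \frac{4 + E}{5 - 5 u}$)
$- 1664 m{\left(0,K \right)} = - 1664 \frac{24 + 1 - 0}{5 \left(1 - 0\right)} = - 1664 \frac{24 + 1 + 0}{5 \left(1 + 0\right)} = - 1664 \cdot \frac{1}{5} \cdot 1^{-1} \cdot 25 = - 1664 \cdot \frac{1}{5} \cdot 1 \cdot 25 = \left(-1664\right) 5 = -8320$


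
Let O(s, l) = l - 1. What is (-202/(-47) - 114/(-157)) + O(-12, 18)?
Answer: 162515/7379 ≈ 22.024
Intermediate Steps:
O(s, l) = -1 + l
(-202/(-47) - 114/(-157)) + O(-12, 18) = (-202/(-47) - 114/(-157)) + (-1 + 18) = (-202*(-1/47) - 114*(-1/157)) + 17 = (202/47 + 114/157) + 17 = 37072/7379 + 17 = 162515/7379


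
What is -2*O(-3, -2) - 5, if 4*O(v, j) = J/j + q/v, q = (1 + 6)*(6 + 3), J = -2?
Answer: 5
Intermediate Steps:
q = 63 (q = 7*9 = 63)
O(v, j) = -1/(2*j) + 63/(4*v) (O(v, j) = (-2/j + 63/v)/4 = -1/(2*j) + 63/(4*v))
-2*O(-3, -2) - 5 = -2*(-½/(-2) + (63/4)/(-3)) - 5 = -2*(-½*(-½) + (63/4)*(-⅓)) - 5 = -2*(¼ - 21/4) - 5 = -2*(-5) - 5 = 10 - 5 = 5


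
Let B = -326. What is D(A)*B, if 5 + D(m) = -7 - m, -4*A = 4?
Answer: 3586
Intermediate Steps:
A = -1 (A = -¼*4 = -1)
D(m) = -12 - m (D(m) = -5 + (-7 - m) = -12 - m)
D(A)*B = (-12 - 1*(-1))*(-326) = (-12 + 1)*(-326) = -11*(-326) = 3586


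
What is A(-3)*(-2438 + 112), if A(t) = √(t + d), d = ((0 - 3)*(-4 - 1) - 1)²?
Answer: -2326*√193 ≈ -32314.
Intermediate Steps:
d = 196 (d = (-3*(-5) - 1)² = (15 - 1)² = 14² = 196)
A(t) = √(196 + t) (A(t) = √(t + 196) = √(196 + t))
A(-3)*(-2438 + 112) = √(196 - 3)*(-2438 + 112) = √193*(-2326) = -2326*√193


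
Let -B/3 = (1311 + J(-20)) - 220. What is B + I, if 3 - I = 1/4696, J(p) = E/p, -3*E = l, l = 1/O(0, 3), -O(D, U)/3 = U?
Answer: -691015271/211320 ≈ -3270.0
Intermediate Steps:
O(D, U) = -3*U
l = -1/9 (l = 1/(-3*3) = 1/(-9) = -1/9 ≈ -0.11111)
E = 1/27 (E = -1/3*(-1/9) = 1/27 ≈ 0.037037)
J(p) = 1/(27*p)
I = 14087/4696 (I = 3 - 1/4696 = 14087/4696 ≈ 2.9998)
B = -589139/180 (B = -3*((1311 + (1/27)/(-20)) - 220) = -3*((1311 + (1/27)*(-1/20)) - 220) = -3*((1311 - 1/540) - 220) = -3*(707939/540 - 220) = -3*589139/540 = -589139/180 ≈ -3273.0)
B + I = -589139/180 + 14087/4696 = -691015271/211320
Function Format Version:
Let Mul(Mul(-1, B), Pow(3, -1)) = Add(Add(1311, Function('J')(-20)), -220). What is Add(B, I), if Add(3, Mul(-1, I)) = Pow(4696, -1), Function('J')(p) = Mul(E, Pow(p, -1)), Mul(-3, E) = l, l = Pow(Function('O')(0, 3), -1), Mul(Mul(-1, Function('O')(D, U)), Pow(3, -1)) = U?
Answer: Rational(-691015271, 211320) ≈ -3270.0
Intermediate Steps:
Function('O')(D, U) = Mul(-3, U)
l = Rational(-1, 9) (l = Pow(Mul(-3, 3), -1) = Pow(-9, -1) = Rational(-1, 9) ≈ -0.11111)
E = Rational(1, 27) (E = Mul(Rational(-1, 3), Rational(-1, 9)) = Rational(1, 27) ≈ 0.037037)
Function('J')(p) = Mul(Rational(1, 27), Pow(p, -1))
I = Rational(14087, 4696) (I = Add(3, Mul(-1, Pow(4696, -1))) = Add(3, Mul(-1, Rational(1, 4696))) = Add(3, Rational(-1, 4696)) = Rational(14087, 4696) ≈ 2.9998)
B = Rational(-589139, 180) (B = Mul(-3, Add(Add(1311, Mul(Rational(1, 27), Pow(-20, -1))), -220)) = Mul(-3, Add(Add(1311, Mul(Rational(1, 27), Rational(-1, 20))), -220)) = Mul(-3, Add(Add(1311, Rational(-1, 540)), -220)) = Mul(-3, Add(Rational(707939, 540), -220)) = Mul(-3, Rational(589139, 540)) = Rational(-589139, 180) ≈ -3273.0)
Add(B, I) = Add(Rational(-589139, 180), Rational(14087, 4696)) = Rational(-691015271, 211320)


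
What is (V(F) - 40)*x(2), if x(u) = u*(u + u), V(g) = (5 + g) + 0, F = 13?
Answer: -176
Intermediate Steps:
V(g) = 5 + g
x(u) = 2*u² (x(u) = u*(2*u) = 2*u²)
(V(F) - 40)*x(2) = ((5 + 13) - 40)*(2*2²) = (18 - 40)*(2*4) = -22*8 = -176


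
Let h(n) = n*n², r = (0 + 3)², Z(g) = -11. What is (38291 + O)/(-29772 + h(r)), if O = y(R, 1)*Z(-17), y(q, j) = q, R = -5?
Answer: -1826/1383 ≈ -1.3203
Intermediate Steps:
r = 9 (r = 3² = 9)
h(n) = n³
O = 55 (O = -5*(-11) = 55)
(38291 + O)/(-29772 + h(r)) = (38291 + 55)/(-29772 + 9³) = 38346/(-29772 + 729) = 38346/(-29043) = 38346*(-1/29043) = -1826/1383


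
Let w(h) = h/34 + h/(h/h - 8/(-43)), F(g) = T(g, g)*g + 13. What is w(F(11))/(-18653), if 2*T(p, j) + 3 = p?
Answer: -1691/634202 ≈ -0.0026663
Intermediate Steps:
T(p, j) = -3/2 + p/2
F(g) = 13 + g*(-3/2 + g/2) (F(g) = (-3/2 + g/2)*g + 13 = g*(-3/2 + g/2) + 13 = 13 + g*(-3/2 + g/2))
w(h) = 89*h/102 (w(h) = h*(1/34) + h/(1 - 8*(-1/43)) = h/34 + h/(1 + 8/43) = h/34 + h/(51/43) = h/34 + h*(43/51) = h/34 + 43*h/51 = 89*h/102)
w(F(11))/(-18653) = (89*(13 + (½)*11*(-3 + 11))/102)/(-18653) = (89*(13 + (½)*11*8)/102)*(-1/18653) = (89*(13 + 44)/102)*(-1/18653) = ((89/102)*57)*(-1/18653) = (1691/34)*(-1/18653) = -1691/634202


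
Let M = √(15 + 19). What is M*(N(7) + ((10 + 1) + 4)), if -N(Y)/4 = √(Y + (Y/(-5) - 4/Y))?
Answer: √34*(525 - 16*√385)/35 ≈ 35.162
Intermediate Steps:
N(Y) = -4*√(-4/Y + 4*Y/5) (N(Y) = -4*√(Y + (Y/(-5) - 4/Y)) = -4*√(Y + (Y*(-⅕) - 4/Y)) = -4*√(Y + (-Y/5 - 4/Y)) = -4*√(Y + (-4/Y - Y/5)) = -4*√(-4/Y + 4*Y/5))
M = √34 ≈ 5.8309
M*(N(7) + ((10 + 1) + 4)) = √34*(-8*√(-25/7 + 5*7)/5 + ((10 + 1) + 4)) = √34*(-8*√(-25*⅐ + 35)/5 + (11 + 4)) = √34*(-8*√(-25/7 + 35)/5 + 15) = √34*(-16*√385/35 + 15) = √34*(15 - 16*√385/35)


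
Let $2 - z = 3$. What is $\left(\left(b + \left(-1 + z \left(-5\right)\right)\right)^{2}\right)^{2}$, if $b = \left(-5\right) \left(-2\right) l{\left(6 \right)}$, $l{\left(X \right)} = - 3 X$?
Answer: $959512576$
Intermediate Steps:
$z = -1$ ($z = 2 - 3 = -1$)
$b = -180$ ($b = \left(-5\right) \left(-2\right) \left(\left(-3\right) 6\right) = 10 \left(-18\right) = -180$)
$\left(\left(b + \left(-1 + z \left(-5\right)\right)\right)^{2}\right)^{2} = \left(\left(-180 - -4\right)^{2}\right)^{2} = \left(\left(-180 + \left(-1 + 5\right)\right)^{2}\right)^{2} = \left(\left(-180 + 4\right)^{2}\right)^{2} = \left(\left(-176\right)^{2}\right)^{2} = 30976^{2} = 959512576$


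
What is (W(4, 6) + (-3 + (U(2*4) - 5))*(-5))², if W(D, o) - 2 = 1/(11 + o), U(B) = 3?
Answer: 211600/289 ≈ 732.18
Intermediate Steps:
W(D, o) = 2 + 1/(11 + o)
(W(4, 6) + (-3 + (U(2*4) - 5))*(-5))² = ((23 + 2*6)/(11 + 6) + (-3 + (3 - 5))*(-5))² = ((23 + 12)/17 + (-3 - 2)*(-5))² = ((1/17)*35 - 5*(-5))² = (35/17 + 25)² = (460/17)² = 211600/289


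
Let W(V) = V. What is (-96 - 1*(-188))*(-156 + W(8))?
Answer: -13616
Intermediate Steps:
(-96 - 1*(-188))*(-156 + W(8)) = (-96 - 1*(-188))*(-156 + 8) = (-96 + 188)*(-148) = 92*(-148) = -13616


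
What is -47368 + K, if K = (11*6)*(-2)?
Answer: -47500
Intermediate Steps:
K = -132 (K = 66*(-2) = -132)
-47368 + K = -47368 - 132 = -47500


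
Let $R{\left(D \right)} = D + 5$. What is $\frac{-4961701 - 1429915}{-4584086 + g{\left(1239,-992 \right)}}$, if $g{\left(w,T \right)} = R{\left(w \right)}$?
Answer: $\frac{290528}{208311} \approx 1.3947$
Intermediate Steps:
$R{\left(D \right)} = 5 + D$
$g{\left(w,T \right)} = 5 + w$
$\frac{-4961701 - 1429915}{-4584086 + g{\left(1239,-992 \right)}} = \frac{-4961701 - 1429915}{-4584086 + \left(5 + 1239\right)} = - \frac{6391616}{-4584086 + 1244} = - \frac{6391616}{-4582842} = \left(-6391616\right) \left(- \frac{1}{4582842}\right) = \frac{290528}{208311}$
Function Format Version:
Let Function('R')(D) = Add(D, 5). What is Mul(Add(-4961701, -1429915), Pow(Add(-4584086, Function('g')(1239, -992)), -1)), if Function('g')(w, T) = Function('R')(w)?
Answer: Rational(290528, 208311) ≈ 1.3947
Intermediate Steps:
Function('R')(D) = Add(5, D)
Function('g')(w, T) = Add(5, w)
Mul(Add(-4961701, -1429915), Pow(Add(-4584086, Function('g')(1239, -992)), -1)) = Mul(Add(-4961701, -1429915), Pow(Add(-4584086, Add(5, 1239)), -1)) = Mul(-6391616, Pow(Add(-4584086, 1244), -1)) = Mul(-6391616, Pow(-4582842, -1)) = Mul(-6391616, Rational(-1, 4582842)) = Rational(290528, 208311)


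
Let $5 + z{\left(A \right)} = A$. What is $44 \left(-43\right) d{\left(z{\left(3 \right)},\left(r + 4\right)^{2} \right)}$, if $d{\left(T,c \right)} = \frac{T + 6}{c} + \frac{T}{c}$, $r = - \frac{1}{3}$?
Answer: $- \frac{3096}{11} \approx -281.45$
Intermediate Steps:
$r = - \frac{1}{3}$ ($r = \left(-1\right) \frac{1}{3} = - \frac{1}{3} \approx -0.33333$)
$z{\left(A \right)} = -5 + A$
$d{\left(T,c \right)} = \frac{T}{c} + \frac{6 + T}{c}$ ($d{\left(T,c \right)} = \frac{6 + T}{c} + \frac{T}{c} = \frac{T}{c} + \frac{6 + T}{c}$)
$44 \left(-43\right) d{\left(z{\left(3 \right)},\left(r + 4\right)^{2} \right)} = 44 \left(-43\right) \frac{2 \left(3 + \left(-5 + 3\right)\right)}{\left(- \frac{1}{3} + 4\right)^{2}} = - 1892 \frac{2 \left(3 - 2\right)}{\left(\frac{11}{3}\right)^{2}} = - 1892 \cdot 2 \frac{1}{\frac{121}{9}} \cdot 1 = - 1892 \cdot 2 \cdot \frac{9}{121} \cdot 1 = \left(-1892\right) \frac{18}{121} = - \frac{3096}{11}$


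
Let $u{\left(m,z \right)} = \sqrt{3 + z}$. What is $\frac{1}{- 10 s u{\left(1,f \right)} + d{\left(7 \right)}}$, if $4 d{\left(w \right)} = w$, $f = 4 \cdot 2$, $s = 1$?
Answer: $- \frac{28}{17551} - \frac{160 \sqrt{11}}{17551} \approx -0.031831$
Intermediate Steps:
$f = 8$
$d{\left(w \right)} = \frac{w}{4}$
$\frac{1}{- 10 s u{\left(1,f \right)} + d{\left(7 \right)}} = \frac{1}{\left(-10\right) 1 \sqrt{3 + 8} + \frac{1}{4} \cdot 7} = \frac{1}{- 10 \sqrt{11} + \frac{7}{4}} = \frac{1}{\frac{7}{4} - 10 \sqrt{11}}$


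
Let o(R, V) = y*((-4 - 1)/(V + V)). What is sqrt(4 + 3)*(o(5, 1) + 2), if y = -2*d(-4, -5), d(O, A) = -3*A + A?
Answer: 52*sqrt(7) ≈ 137.58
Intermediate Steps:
d(O, A) = -2*A
y = -20 (y = -(-4)*(-5) = -2*10 = -20)
o(R, V) = 50/V (o(R, V) = -20*(-4 - 1)/(V + V) = -(-100)/(2*V) = -(-100)*1/(2*V) = -(-50)/V = 50/V)
sqrt(4 + 3)*(o(5, 1) + 2) = sqrt(4 + 3)*(50/1 + 2) = sqrt(7)*(50*1 + 2) = sqrt(7)*(50 + 2) = sqrt(7)*52 = 52*sqrt(7)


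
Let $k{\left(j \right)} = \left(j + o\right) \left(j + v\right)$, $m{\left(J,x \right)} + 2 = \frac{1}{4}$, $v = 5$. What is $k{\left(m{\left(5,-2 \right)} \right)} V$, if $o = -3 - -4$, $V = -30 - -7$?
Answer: $\frac{897}{16} \approx 56.063$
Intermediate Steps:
$V = -23$ ($V = -30 + 7 = -23$)
$m{\left(J,x \right)} = - \frac{7}{4}$ ($m{\left(J,x \right)} = -2 + \frac{1}{4} = - \frac{7}{4}$)
$o = 1$ ($o = -3 + 4 = 1$)
$k{\left(j \right)} = \left(1 + j\right) \left(5 + j\right)$ ($k{\left(j \right)} = \left(j + 1\right) \left(j + 5\right) = \left(1 + j\right) \left(5 + j\right)$)
$k{\left(m{\left(5,-2 \right)} \right)} V = \left(5 + \left(- \frac{7}{4}\right)^{2} + 6 \left(- \frac{7}{4}\right)\right) \left(-23\right) = \left(5 + \frac{49}{16} - \frac{21}{2}\right) \left(-23\right) = \left(- \frac{39}{16}\right) \left(-23\right) = \frac{897}{16}$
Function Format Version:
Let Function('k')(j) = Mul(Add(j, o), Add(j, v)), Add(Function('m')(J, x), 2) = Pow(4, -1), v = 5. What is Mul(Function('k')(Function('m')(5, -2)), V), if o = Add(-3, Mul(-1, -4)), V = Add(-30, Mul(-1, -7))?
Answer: Rational(897, 16) ≈ 56.063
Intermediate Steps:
V = -23 (V = Add(-30, 7) = -23)
Function('m')(J, x) = Rational(-7, 4) (Function('m')(J, x) = Add(-2, Pow(4, -1)) = Add(-2, Rational(1, 4)) = Rational(-7, 4))
o = 1 (o = Add(-3, 4) = 1)
Function('k')(j) = Mul(Add(1, j), Add(5, j)) (Function('k')(j) = Mul(Add(j, 1), Add(j, 5)) = Mul(Add(1, j), Add(5, j)))
Mul(Function('k')(Function('m')(5, -2)), V) = Mul(Add(5, Pow(Rational(-7, 4), 2), Mul(6, Rational(-7, 4))), -23) = Mul(Add(5, Rational(49, 16), Rational(-21, 2)), -23) = Mul(Rational(-39, 16), -23) = Rational(897, 16)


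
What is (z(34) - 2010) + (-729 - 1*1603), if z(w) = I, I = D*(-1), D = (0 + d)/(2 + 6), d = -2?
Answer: -17367/4 ≈ -4341.8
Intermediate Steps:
D = -¼ (D = (0 - 2)/(2 + 6) = -2/8 = -2*⅛ = -¼ ≈ -0.25000)
I = ¼ (I = -¼*(-1) = ¼ ≈ 0.25000)
z(w) = ¼
(z(34) - 2010) + (-729 - 1*1603) = (¼ - 2010) + (-729 - 1*1603) = -8039/4 + (-729 - 1603) = -8039/4 - 2332 = -17367/4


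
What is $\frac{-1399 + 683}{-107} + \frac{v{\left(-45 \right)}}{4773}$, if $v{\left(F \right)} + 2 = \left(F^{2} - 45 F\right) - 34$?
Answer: $\frac{1282322}{170237} \approx 7.5326$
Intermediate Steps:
$v{\left(F \right)} = -36 + F^{2} - 45 F$ ($v{\left(F \right)} = -2 - \left(34 - F^{2} + 45 F\right) = -36 + F^{2} - 45 F$)
$\frac{-1399 + 683}{-107} + \frac{v{\left(-45 \right)}}{4773} = \frac{-1399 + 683}{-107} + \frac{-36 + \left(-45\right)^{2} - -2025}{4773} = \left(-716\right) \left(- \frac{1}{107}\right) + \left(-36 + 2025 + 2025\right) \frac{1}{4773} = \frac{716}{107} + 4014 \cdot \frac{1}{4773} = \frac{716}{107} + \frac{1338}{1591} = \frac{1282322}{170237}$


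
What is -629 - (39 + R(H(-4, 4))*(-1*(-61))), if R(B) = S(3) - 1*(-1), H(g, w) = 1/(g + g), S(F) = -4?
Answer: -485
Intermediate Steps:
H(g, w) = 1/(2*g)
R(B) = -3 (R(B) = -4 - 1*(-1) = -4 + 1 = -3)
-629 - (39 + R(H(-4, 4))*(-1*(-61))) = -629 - (39 - (-3)*(-61)) = -629 - (39 - 3*61) = -629 - (39 - 183) = -629 - 1*(-144) = -629 + 144 = -485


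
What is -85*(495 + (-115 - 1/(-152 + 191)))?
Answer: -1259615/39 ≈ -32298.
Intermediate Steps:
-85*(495 + (-115 - 1/(-152 + 191))) = -85*(495 + (-115 - 1/39)) = -85*(495 - 4486/39) = -85*14819/39 = -1259615/39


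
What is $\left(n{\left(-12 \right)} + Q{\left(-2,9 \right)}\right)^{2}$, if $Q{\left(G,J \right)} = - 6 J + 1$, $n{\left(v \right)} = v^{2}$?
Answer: $8281$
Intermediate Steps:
$Q{\left(G,J \right)} = 1 - 6 J$
$\left(n{\left(-12 \right)} + Q{\left(-2,9 \right)}\right)^{2} = \left(\left(-12\right)^{2} + \left(1 - 54\right)\right)^{2} = \left(144 + \left(1 - 54\right)\right)^{2} = \left(144 - 53\right)^{2} = 91^{2} = 8281$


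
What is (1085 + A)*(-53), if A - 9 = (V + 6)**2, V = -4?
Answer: -58194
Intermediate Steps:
A = 13 (A = 9 + (-4 + 6)**2 = 9 + 2**2 = 9 + 4 = 13)
(1085 + A)*(-53) = (1085 + 13)*(-53) = 1098*(-53) = -58194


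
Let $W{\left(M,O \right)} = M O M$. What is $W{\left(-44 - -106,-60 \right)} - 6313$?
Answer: $-236953$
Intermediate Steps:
$W{\left(M,O \right)} = O M^{2}$
$W{\left(-44 - -106,-60 \right)} - 6313 = - 60 \left(-44 - -106\right)^{2} - 6313 = - 60 \left(-44 + 106\right)^{2} - 6313 = - 60 \cdot 62^{2} - 6313 = \left(-60\right) 3844 - 6313 = -230640 - 6313 = -236953$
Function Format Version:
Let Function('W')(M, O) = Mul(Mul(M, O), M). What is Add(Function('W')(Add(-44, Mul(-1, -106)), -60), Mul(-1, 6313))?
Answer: -236953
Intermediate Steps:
Function('W')(M, O) = Mul(O, Pow(M, 2))
Add(Function('W')(Add(-44, Mul(-1, -106)), -60), Mul(-1, 6313)) = Add(Mul(-60, Pow(Add(-44, Mul(-1, -106)), 2)), Mul(-1, 6313)) = Add(Mul(-60, Pow(Add(-44, 106), 2)), -6313) = Add(Mul(-60, Pow(62, 2)), -6313) = Add(Mul(-60, 3844), -6313) = Add(-230640, -6313) = -236953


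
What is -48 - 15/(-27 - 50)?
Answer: -3681/77 ≈ -47.805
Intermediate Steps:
-48 - 15/(-27 - 50) = -48 - 15/(-77) = -48 - 1/77*(-15) = -48 + 15/77 = -3681/77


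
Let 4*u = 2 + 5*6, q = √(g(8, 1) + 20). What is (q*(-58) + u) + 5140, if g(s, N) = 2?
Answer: 5148 - 58*√22 ≈ 4876.0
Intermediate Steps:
q = √22 (q = √(2 + 20) = √22 ≈ 4.6904)
u = 8 (u = (2 + 5*6)/4 = (2 + 30)/4 = (¼)*32 = 8)
(q*(-58) + u) + 5140 = (√22*(-58) + 8) + 5140 = (-58*√22 + 8) + 5140 = (8 - 58*√22) + 5140 = 5148 - 58*√22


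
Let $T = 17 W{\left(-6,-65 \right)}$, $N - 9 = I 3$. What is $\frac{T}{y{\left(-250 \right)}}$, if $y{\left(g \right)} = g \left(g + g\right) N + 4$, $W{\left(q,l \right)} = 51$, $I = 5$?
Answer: $\frac{867}{3000004} \approx 0.000289$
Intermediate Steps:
$N = 24$ ($N = 9 + 5 \cdot 3 = 9 + 15 = 24$)
$T = 867$ ($T = 17 \cdot 51 = 867$)
$y{\left(g \right)} = 4 + 48 g^{2}$ ($y{\left(g \right)} = g \left(g + g\right) 24 + 4 = g 2 g 24 + 4 = g 48 g + 4 = 48 g^{2} + 4 = 4 + 48 g^{2}$)
$\frac{T}{y{\left(-250 \right)}} = \frac{867}{4 + 48 \left(-250\right)^{2}} = \frac{867}{4 + 48 \cdot 62500} = \frac{867}{4 + 3000000} = \frac{867}{3000004}$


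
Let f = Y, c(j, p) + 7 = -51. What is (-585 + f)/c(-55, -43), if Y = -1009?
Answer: 797/29 ≈ 27.483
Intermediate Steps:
c(j, p) = -58 (c(j, p) = -7 - 51 = -58)
f = -1009
(-585 + f)/c(-55, -43) = (-585 - 1009)/(-58) = -1594*(-1/58) = 797/29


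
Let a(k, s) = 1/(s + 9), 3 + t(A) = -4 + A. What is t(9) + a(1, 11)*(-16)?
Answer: 6/5 ≈ 1.2000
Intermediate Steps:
t(A) = -7 + A (t(A) = -3 + (-4 + A) = -7 + A)
a(k, s) = 1/(9 + s)
t(9) + a(1, 11)*(-16) = (-7 + 9) - 16/(9 + 11) = 2 - 16/20 = 2 + (1/20)*(-16) = 2 - ⅘ = 6/5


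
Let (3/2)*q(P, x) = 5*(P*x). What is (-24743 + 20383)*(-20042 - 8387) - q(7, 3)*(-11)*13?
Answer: 123960450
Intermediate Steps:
q(P, x) = 10*P*x/3 (q(P, x) = 2*(5*(P*x))/3 = 2*(5*P*x)/3 = 10*P*x/3)
(-24743 + 20383)*(-20042 - 8387) - q(7, 3)*(-11)*13 = (-24743 + 20383)*(-20042 - 8387) - ((10/3)*7*3)*(-11)*13 = -4360*(-28429) - 70*(-11)*13 = 123950440 - (-770)*13 = 123950440 - 1*(-10010) = 123950440 + 10010 = 123960450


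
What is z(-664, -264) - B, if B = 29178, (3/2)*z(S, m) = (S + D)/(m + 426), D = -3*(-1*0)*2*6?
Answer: -7090918/243 ≈ -29181.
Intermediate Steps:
D = 0 (D = -0*2*6 = -3*0*6 = 0*6 = 0)
z(S, m) = 2*S/(3*(426 + m)) (z(S, m) = 2*((S + 0)/(m + 426))/3 = 2*(S/(426 + m))/3 = 2*S/(3*(426 + m)))
z(-664, -264) - B = (⅔)*(-664)/(426 - 264) - 1*29178 = (⅔)*(-664)/162 - 29178 = (⅔)*(-664)*(1/162) - 29178 = -664/243 - 29178 = -7090918/243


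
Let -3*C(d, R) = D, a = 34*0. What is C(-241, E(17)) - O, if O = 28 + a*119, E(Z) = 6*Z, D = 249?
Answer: -111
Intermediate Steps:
a = 0
C(d, R) = -83 (C(d, R) = -⅓*249 = -83)
O = 28 (O = 28 + 0*119 = 28 + 0 = 28)
C(-241, E(17)) - O = -83 - 1*28 = -83 - 28 = -111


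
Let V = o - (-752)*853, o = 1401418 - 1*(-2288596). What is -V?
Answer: -4331470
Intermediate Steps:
o = 3690014 (o = 1401418 + 2288596 = 3690014)
V = 4331470 (V = 3690014 - (-752)*853 = 3690014 - 1*(-641456) = 3690014 + 641456 = 4331470)
-V = -1*4331470 = -4331470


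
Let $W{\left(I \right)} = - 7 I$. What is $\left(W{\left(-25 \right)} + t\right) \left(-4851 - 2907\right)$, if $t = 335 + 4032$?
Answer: $-35236836$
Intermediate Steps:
$t = 4367$
$\left(W{\left(-25 \right)} + t\right) \left(-4851 - 2907\right) = \left(\left(-7\right) \left(-25\right) + 4367\right) \left(-4851 - 2907\right) = \left(175 + 4367\right) \left(-7758\right) = 4542 \left(-7758\right) = -35236836$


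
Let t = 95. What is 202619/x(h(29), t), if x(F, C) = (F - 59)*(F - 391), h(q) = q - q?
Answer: 202619/23069 ≈ 8.7832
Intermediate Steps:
h(q) = 0
x(F, C) = (-391 + F)*(-59 + F) (x(F, C) = (-59 + F)*(-391 + F) = (-391 + F)*(-59 + F))
202619/x(h(29), t) = 202619/(23069 + 0² - 450*0) = 202619/(23069 + 0 + 0) = 202619/23069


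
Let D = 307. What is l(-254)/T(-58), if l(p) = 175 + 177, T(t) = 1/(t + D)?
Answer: 87648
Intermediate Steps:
T(t) = 1/(307 + t) (T(t) = 1/(t + 307) = 1/(307 + t))
l(p) = 352
l(-254)/T(-58) = 352/(1/(307 - 58)) = 352/(1/249) = 352*249 = 87648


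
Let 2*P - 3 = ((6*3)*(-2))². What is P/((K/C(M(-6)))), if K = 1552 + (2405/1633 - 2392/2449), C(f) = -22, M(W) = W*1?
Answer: -57144811713/6208768493 ≈ -9.2039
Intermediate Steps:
M(W) = W
P = 1299/2 (P = 3/2 + ((6*3)*(-2))²/2 = 3/2 + (18*(-2))²/2 = 3/2 + (½)*(-36)² = 3/2 + (½)*1296 = 3/2 + 648 = 1299/2 ≈ 649.50)
K = 6208768493/3999217 (K = 1552 + (2405*(1/1633) - 2392*1/2449) = 1552 + (2405/1633 - 2392/2449) = 1552 + 1983709/3999217 = 6208768493/3999217 ≈ 1552.5)
P/((K/C(M(-6)))) = 1299/(2*(((6208768493/3999217)/(-22)))) = 1299/(2*(((6208768493/3999217)*(-1/22)))) = 1299/(2*(-6208768493/87982774)) = (1299/2)*(-87982774/6208768493) = -57144811713/6208768493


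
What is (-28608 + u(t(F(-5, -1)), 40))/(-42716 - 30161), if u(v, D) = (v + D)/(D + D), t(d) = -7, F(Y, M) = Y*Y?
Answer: 2288607/5830160 ≈ 0.39255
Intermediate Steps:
F(Y, M) = Y²
u(v, D) = (D + v)/(2*D) (u(v, D) = (D + v)/((2*D)) = (D + v)*(1/(2*D)) = (D + v)/(2*D))
(-28608 + u(t(F(-5, -1)), 40))/(-42716 - 30161) = (-28608 + (½)*(40 - 7)/40)/(-42716 - 30161) = (-28608 + (½)*(1/40)*33)/(-72877) = (-28608 + 33/80)*(-1/72877) = -2288607/80*(-1/72877) = 2288607/5830160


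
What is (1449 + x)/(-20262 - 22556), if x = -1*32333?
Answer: 15442/21409 ≈ 0.72129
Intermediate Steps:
x = -32333
(1449 + x)/(-20262 - 22556) = (1449 - 32333)/(-20262 - 22556) = -30884/(-42818) = -30884*(-1/42818) = 15442/21409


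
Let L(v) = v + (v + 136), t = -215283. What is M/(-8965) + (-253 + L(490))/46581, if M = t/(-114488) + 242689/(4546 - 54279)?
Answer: 44847533360235413/2377736518325075160 ≈ 0.018861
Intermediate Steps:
L(v) = 136 + 2*v (L(v) = v + (136 + v) = 136 + 2*v)
M = -17078308793/5693831704 (M = -215283/(-114488) + 242689/(4546 - 54279) = -215283*(-1/114488) + 242689/(-49733) = 215283/114488 + 242689*(-1/49733) = 215283/114488 - 242689/49733 = -17078308793/5693831704 ≈ -2.9994)
M/(-8965) + (-253 + L(490))/46581 = -17078308793/5693831704/(-8965) + (-253 + (136 + 2*490))/46581 = -17078308793/5693831704*(-1/8965) + (-253 + (136 + 980))*(1/46581) = 17078308793/51045201226360 + (-253 + 1116)*(1/46581) = 17078308793/51045201226360 + 863*(1/46581) = 17078308793/51045201226360 + 863/46581 = 44847533360235413/2377736518325075160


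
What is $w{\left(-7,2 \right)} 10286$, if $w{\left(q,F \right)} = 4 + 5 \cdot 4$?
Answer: $246864$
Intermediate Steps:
$w{\left(q,F \right)} = 24$ ($w{\left(q,F \right)} = 4 + 20 = 24$)
$w{\left(-7,2 \right)} 10286 = 24 \cdot 10286 = 246864$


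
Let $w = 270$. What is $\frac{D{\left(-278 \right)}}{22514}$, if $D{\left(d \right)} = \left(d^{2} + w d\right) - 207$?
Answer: $\frac{2017}{22514} \approx 0.089589$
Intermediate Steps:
$D{\left(d \right)} = -207 + d^{2} + 270 d$ ($D{\left(d \right)} = \left(d^{2} + 270 d\right) - 207 = -207 + d^{2} + 270 d$)
$\frac{D{\left(-278 \right)}}{22514} = \frac{-207 + \left(-278\right)^{2} + 270 \left(-278\right)}{22514} = \left(-207 + 77284 - 75060\right) \frac{1}{22514} = 2017 \cdot \frac{1}{22514} = \frac{2017}{22514}$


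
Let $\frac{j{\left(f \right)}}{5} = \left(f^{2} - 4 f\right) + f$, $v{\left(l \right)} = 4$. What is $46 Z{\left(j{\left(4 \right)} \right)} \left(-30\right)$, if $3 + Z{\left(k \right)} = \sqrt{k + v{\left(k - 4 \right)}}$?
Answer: $4140 - 2760 \sqrt{6} \approx -2620.6$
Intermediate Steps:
$j{\left(f \right)} = - 15 f + 5 f^{2}$ ($j{\left(f \right)} = 5 \left(\left(f^{2} - 4 f\right) + f\right) = 5 \left(f^{2} - 3 f\right) = - 15 f + 5 f^{2}$)
$Z{\left(k \right)} = -3 + \sqrt{4 + k}$ ($Z{\left(k \right)} = -3 + \sqrt{k + 4} = -3 + \sqrt{4 + k}$)
$46 Z{\left(j{\left(4 \right)} \right)} \left(-30\right) = 46 \left(-3 + \sqrt{4 + 5 \cdot 4 \left(-3 + 4\right)}\right) \left(-30\right) = 46 \left(-3 + \sqrt{4 + 5 \cdot 4 \cdot 1}\right) \left(-30\right) = 46 \left(-3 + \sqrt{4 + 20}\right) \left(-30\right) = 46 \left(-3 + \sqrt{24}\right) \left(-30\right) = 46 \left(-3 + 2 \sqrt{6}\right) \left(-30\right) = \left(-138 + 92 \sqrt{6}\right) \left(-30\right) = 4140 - 2760 \sqrt{6}$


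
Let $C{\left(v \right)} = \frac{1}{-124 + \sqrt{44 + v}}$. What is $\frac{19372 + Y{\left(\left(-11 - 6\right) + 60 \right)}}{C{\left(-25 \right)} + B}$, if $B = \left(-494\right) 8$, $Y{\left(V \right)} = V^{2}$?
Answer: $- \frac{1287923456348}{239851274625} + \frac{21221 \sqrt{19}}{239851274625} \approx -5.3697$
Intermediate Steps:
$B = -3952$
$\frac{19372 + Y{\left(\left(-11 - 6\right) + 60 \right)}}{C{\left(-25 \right)} + B} = \frac{19372 + \left(\left(-11 - 6\right) + 60\right)^{2}}{\frac{1}{-124 + \sqrt{44 - 25}} - 3952} = \frac{19372 + \left(-17 + 60\right)^{2}}{\frac{1}{-124 + \sqrt{19}} - 3952} = \frac{19372 + 43^{2}}{-3952 + \frac{1}{-124 + \sqrt{19}}} = \frac{19372 + 1849}{-3952 + \frac{1}{-124 + \sqrt{19}}} = \frac{21221}{-3952 + \frac{1}{-124 + \sqrt{19}}}$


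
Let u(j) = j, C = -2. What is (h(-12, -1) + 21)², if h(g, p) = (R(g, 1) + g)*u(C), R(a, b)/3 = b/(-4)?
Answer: 8649/4 ≈ 2162.3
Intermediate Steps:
R(a, b) = -3*b/4 (R(a, b) = 3*(b/(-4)) = 3*(b*(-¼)) = 3*(-b/4) = -3*b/4)
h(g, p) = 3/2 - 2*g (h(g, p) = (-¾*1 + g)*(-2) = (-¾ + g)*(-2) = 3/2 - 2*g)
(h(-12, -1) + 21)² = ((3/2 - 2*(-12)) + 21)² = ((3/2 + 24) + 21)² = (51/2 + 21)² = (93/2)² = 8649/4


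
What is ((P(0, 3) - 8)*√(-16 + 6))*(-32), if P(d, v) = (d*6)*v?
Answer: 256*I*√10 ≈ 809.54*I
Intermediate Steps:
P(d, v) = 6*d*v (P(d, v) = (6*d)*v = 6*d*v)
((P(0, 3) - 8)*√(-16 + 6))*(-32) = ((6*0*3 - 8)*√(-16 + 6))*(-32) = ((0 - 8)*√(-10))*(-32) = -8*I*√10*(-32) = 256*I*√10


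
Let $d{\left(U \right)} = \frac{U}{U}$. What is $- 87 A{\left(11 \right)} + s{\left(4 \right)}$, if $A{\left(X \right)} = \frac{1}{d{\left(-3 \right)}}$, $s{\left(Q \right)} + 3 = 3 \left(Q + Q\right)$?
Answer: $-66$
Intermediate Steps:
$d{\left(U \right)} = 1$
$s{\left(Q \right)} = -3 + 6 Q$ ($s{\left(Q \right)} = -3 + 3 \left(Q + Q\right) = -3 + 3 \cdot 2 Q = -3 + 6 Q$)
$A{\left(X \right)} = 1$ ($A{\left(X \right)} = 1^{-1} = 1$)
$- 87 A{\left(11 \right)} + s{\left(4 \right)} = \left(-87\right) 1 + \left(-3 + 6 \cdot 4\right) = -87 + \left(-3 + 24\right) = -87 + 21 = -66$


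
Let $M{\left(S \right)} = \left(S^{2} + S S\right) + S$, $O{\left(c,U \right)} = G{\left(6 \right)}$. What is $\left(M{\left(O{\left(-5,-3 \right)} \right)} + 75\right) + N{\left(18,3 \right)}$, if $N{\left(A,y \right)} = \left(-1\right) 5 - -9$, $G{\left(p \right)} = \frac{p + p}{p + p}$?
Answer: $82$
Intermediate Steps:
$G{\left(p \right)} = 1$ ($G{\left(p \right)} = \frac{2 p}{2 p} = 2 p \frac{1}{2 p} = 1$)
$O{\left(c,U \right)} = 1$
$N{\left(A,y \right)} = 4$ ($N{\left(A,y \right)} = -5 + 9 = 4$)
$M{\left(S \right)} = S + 2 S^{2}$ ($M{\left(S \right)} = \left(S^{2} + S^{2}\right) + S = 2 S^{2} + S = S + 2 S^{2}$)
$\left(M{\left(O{\left(-5,-3 \right)} \right)} + 75\right) + N{\left(18,3 \right)} = \left(1 \left(1 + 2 \cdot 1\right) + 75\right) + 4 = \left(1 \left(1 + 2\right) + 75\right) + 4 = \left(1 \cdot 3 + 75\right) + 4 = \left(3 + 75\right) + 4 = 78 + 4 = 82$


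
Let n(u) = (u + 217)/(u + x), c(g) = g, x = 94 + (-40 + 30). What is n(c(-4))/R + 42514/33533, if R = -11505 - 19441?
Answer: 105243916991/83016977440 ≈ 1.2677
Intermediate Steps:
x = 84 (x = 94 - 10 = 84)
R = -30946
n(u) = (217 + u)/(84 + u) (n(u) = (u + 217)/(u + 84) = (217 + u)/(84 + u))
n(c(-4))/R + 42514/33533 = ((217 - 4)/(84 - 4))/(-30946) + 42514/33533 = (213/80)*(-1/30946) + 42514*(1/33533) = ((1/80)*213)*(-1/30946) + 42514/33533 = (213/80)*(-1/30946) + 42514/33533 = -213/2475680 + 42514/33533 = 105243916991/83016977440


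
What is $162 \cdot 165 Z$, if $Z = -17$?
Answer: $-454410$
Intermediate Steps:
$162 \cdot 165 Z = 162 \cdot 165 \left(-17\right) = 26730 \left(-17\right) = -454410$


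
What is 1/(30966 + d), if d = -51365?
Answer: -1/20399 ≈ -4.9022e-5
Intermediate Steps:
1/(30966 + d) = 1/(30966 - 51365) = 1/(-20399) = -1/20399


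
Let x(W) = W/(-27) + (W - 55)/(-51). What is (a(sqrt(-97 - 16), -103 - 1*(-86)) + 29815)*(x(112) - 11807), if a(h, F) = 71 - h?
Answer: -3177192380/9 + 5421830*I*sqrt(113)/459 ≈ -3.5302e+8 + 1.2557e+5*I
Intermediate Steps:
x(W) = 55/51 - 26*W/459 (x(W) = W*(-1/27) + (-55 + W)*(-1/51) = -W/27 + (55/51 - W/51) = 55/51 - 26*W/459)
(a(sqrt(-97 - 16), -103 - 1*(-86)) + 29815)*(x(112) - 11807) = ((71 - sqrt(-97 - 16)) + 29815)*((55/51 - 26/459*112) - 11807) = ((71 - sqrt(-113)) + 29815)*((55/51 - 2912/459) - 11807) = ((71 - I*sqrt(113)) + 29815)*(-2417/459 - 11807) = ((71 - I*sqrt(113)) + 29815)*(-5421830/459) = (29886 - I*sqrt(113))*(-5421830/459) = -3177192380/9 + 5421830*I*sqrt(113)/459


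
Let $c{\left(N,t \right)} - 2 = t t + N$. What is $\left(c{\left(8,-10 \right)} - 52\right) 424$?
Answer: $24592$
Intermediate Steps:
$c{\left(N,t \right)} = 2 + N + t^{2}$ ($c{\left(N,t \right)} = 2 + \left(t t + N\right) = 2 + \left(t^{2} + N\right) = 2 + \left(N + t^{2}\right) = 2 + N + t^{2}$)
$\left(c{\left(8,-10 \right)} - 52\right) 424 = \left(\left(2 + 8 + \left(-10\right)^{2}\right) - 52\right) 424 = \left(\left(2 + 8 + 100\right) - 52\right) 424 = \left(110 - 52\right) 424 = 58 \cdot 424 = 24592$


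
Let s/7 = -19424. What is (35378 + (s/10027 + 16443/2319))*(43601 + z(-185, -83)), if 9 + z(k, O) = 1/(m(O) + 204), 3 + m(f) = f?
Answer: 1410240704231222577/914602778 ≈ 1.5419e+9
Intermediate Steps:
s = -135968 (s = 7*(-19424) = -135968)
m(f) = -3 + f
z(k, O) = -9 + 1/(201 + O) (z(k, O) = -9 + 1/((-3 + O) + 204) = -9 + 1/(201 + O))
(35378 + (s/10027 + 16443/2319))*(43601 + z(-185, -83)) = (35378 + (-135968/10027 + 16443/2319))*(43601 + (-1808 - 9*(-83))/(201 - 83)) = (35378 + (-135968*1/10027 + 16443*(1/2319)))*(43601 + (-1808 + 747)/118) = (35378 + (-135968/10027 + 5481/773))*(43601 + (1/118)*(-1061)) = (35378 - 50145277/7750871)*(43601 - 1061/118) = (274160168961/7750871)*(5143857/118) = 1410240704231222577/914602778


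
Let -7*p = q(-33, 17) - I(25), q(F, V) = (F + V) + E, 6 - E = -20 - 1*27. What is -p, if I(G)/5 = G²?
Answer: -3088/7 ≈ -441.14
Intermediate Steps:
I(G) = 5*G²
E = 53 (E = 6 - (-20 - 1*27) = 6 - (-20 - 27) = 6 - 1*(-47) = 6 + 47 = 53)
q(F, V) = 53 + F + V (q(F, V) = (F + V) + 53 = 53 + F + V)
p = 3088/7 (p = -((53 - 33 + 17) - 5*25²)/7 = -(37 - 5*625)/7 = -(37 - 1*3125)/7 = -(37 - 3125)/7 = -⅐*(-3088) = 3088/7 ≈ 441.14)
-p = -1*3088/7 = -3088/7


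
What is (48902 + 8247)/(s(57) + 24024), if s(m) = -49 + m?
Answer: 57149/24032 ≈ 2.3780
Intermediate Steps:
(48902 + 8247)/(s(57) + 24024) = (48902 + 8247)/((-49 + 57) + 24024) = 57149/(8 + 24024) = 57149/24032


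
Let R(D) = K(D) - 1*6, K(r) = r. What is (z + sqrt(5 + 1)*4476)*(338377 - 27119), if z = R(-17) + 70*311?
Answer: 6768927726 + 1393190808*sqrt(6) ≈ 1.0182e+10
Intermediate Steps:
R(D) = -6 + D (R(D) = D - 1*6 = D - 6 = -6 + D)
z = 21747 (z = (-6 - 17) + 70*311 = -23 + 21770 = 21747)
(z + sqrt(5 + 1)*4476)*(338377 - 27119) = (21747 + sqrt(5 + 1)*4476)*(338377 - 27119) = (21747 + sqrt(6)*4476)*311258 = (21747 + 4476*sqrt(6))*311258 = 6768927726 + 1393190808*sqrt(6)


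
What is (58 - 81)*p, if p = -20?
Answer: 460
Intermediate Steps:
(58 - 81)*p = (58 - 81)*(-20) = -23*(-20) = 460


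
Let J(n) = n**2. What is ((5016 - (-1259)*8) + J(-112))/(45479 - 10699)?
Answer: 6908/8695 ≈ 0.79448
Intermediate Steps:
((5016 - (-1259)*8) + J(-112))/(45479 - 10699) = ((5016 - (-1259)*8) + (-112)**2)/(45479 - 10699) = ((5016 - 1*(-10072)) + 12544)/34780 = ((5016 + 10072) + 12544)*(1/34780) = (15088 + 12544)*(1/34780) = 27632*(1/34780) = 6908/8695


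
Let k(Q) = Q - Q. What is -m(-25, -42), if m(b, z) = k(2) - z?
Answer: -42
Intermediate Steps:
k(Q) = 0
m(b, z) = -z (m(b, z) = 0 - z = -z)
-m(-25, -42) = -(-1)*(-42) = -1*42 = -42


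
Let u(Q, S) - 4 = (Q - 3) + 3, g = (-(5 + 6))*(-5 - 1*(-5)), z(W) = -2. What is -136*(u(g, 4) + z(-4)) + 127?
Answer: -145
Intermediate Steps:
g = 0 (g = (-1*11)*(-5 + 5) = -11*0 = 0)
u(Q, S) = 4 + Q (u(Q, S) = 4 + ((Q - 3) + 3) = 4 + ((-3 + Q) + 3) = 4 + Q)
-136*(u(g, 4) + z(-4)) + 127 = -136*((4 + 0) - 2) + 127 = -136*(4 - 2) + 127 = -136*2 + 127 = -272 + 127 = -145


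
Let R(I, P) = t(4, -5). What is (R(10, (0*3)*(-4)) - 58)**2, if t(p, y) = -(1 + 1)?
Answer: 3600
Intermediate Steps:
t(p, y) = -2 (t(p, y) = -1*2 = -2)
R(I, P) = -2
(R(10, (0*3)*(-4)) - 58)**2 = (-2 - 58)**2 = (-60)**2 = 3600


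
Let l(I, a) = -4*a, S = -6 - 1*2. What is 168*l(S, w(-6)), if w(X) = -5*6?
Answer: 20160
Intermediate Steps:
w(X) = -30
S = -8 (S = -6 - 2 = -8)
168*l(S, w(-6)) = 168*(-4*(-30)) = 168*120 = 20160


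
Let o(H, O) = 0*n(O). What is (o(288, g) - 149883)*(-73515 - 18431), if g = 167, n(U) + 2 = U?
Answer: 13781142318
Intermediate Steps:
n(U) = -2 + U
o(H, O) = 0 (o(H, O) = 0*(-2 + O) = 0)
(o(288, g) - 149883)*(-73515 - 18431) = (0 - 149883)*(-73515 - 18431) = -149883*(-91946) = 13781142318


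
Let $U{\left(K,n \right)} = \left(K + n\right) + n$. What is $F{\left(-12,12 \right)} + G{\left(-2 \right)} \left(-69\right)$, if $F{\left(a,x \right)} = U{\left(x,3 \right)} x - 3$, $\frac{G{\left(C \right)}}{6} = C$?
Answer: $1041$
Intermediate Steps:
$U{\left(K,n \right)} = K + 2 n$
$G{\left(C \right)} = 6 C$
$F{\left(a,x \right)} = -3 + x \left(6 + x\right)$ ($F{\left(a,x \right)} = \left(x + 2 \cdot 3\right) x - 3 = \left(x + 6\right) x - 3 = \left(6 + x\right) x - 3 = x \left(6 + x\right) - 3 = -3 + x \left(6 + x\right)$)
$F{\left(-12,12 \right)} + G{\left(-2 \right)} \left(-69\right) = \left(-3 + 12 \left(6 + 12\right)\right) + 6 \left(-2\right) \left(-69\right) = \left(-3 + 12 \cdot 18\right) - -828 = \left(-3 + 216\right) + 828 = 213 + 828 = 1041$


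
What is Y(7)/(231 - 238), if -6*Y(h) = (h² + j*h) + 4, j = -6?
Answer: 11/42 ≈ 0.26190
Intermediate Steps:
Y(h) = -⅔ + h - h²/6 (Y(h) = -((h² - 6*h) + 4)/6 = -(4 + h² - 6*h)/6 = -⅔ + h - h²/6)
Y(7)/(231 - 238) = (-⅔ + 7 - ⅙*7²)/(231 - 238) = (-⅔ + 7 - ⅙*49)/(-7) = -(-⅔ + 7 - 49/6)/7 = -⅐*(-11/6) = 11/42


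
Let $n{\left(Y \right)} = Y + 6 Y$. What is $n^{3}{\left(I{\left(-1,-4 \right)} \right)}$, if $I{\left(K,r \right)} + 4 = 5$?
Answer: $343$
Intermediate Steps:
$I{\left(K,r \right)} = 1$ ($I{\left(K,r \right)} = -4 + 5 = 1$)
$n{\left(Y \right)} = 7 Y$
$n^{3}{\left(I{\left(-1,-4 \right)} \right)} = \left(7 \cdot 1\right)^{3} = 7^{3} = 343$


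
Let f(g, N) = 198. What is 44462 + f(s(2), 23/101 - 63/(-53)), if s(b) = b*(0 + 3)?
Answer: 44660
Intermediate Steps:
s(b) = 3*b (s(b) = b*3 = 3*b)
44462 + f(s(2), 23/101 - 63/(-53)) = 44462 + 198 = 44660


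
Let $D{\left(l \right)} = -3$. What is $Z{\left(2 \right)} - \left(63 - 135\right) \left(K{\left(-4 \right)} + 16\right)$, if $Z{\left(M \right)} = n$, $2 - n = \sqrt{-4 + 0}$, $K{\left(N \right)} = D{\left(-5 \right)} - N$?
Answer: $1226 - 2 i \approx 1226.0 - 2.0 i$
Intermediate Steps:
$K{\left(N \right)} = -3 - N$
$n = 2 - 2 i$ ($n = 2 - \sqrt{-4 + 0} = 2 - \sqrt{-4} = 2 - 2 i \approx 2.0 - 2.0 i$)
$Z{\left(M \right)} = 2 - 2 i$
$Z{\left(2 \right)} - \left(63 - 135\right) \left(K{\left(-4 \right)} + 16\right) = \left(2 - 2 i\right) - \left(63 - 135\right) \left(\left(-3 - -4\right) + 16\right) = \left(2 - 2 i\right) - - 72 \left(\left(-3 + 4\right) + 16\right) = \left(2 - 2 i\right) - - 72 \left(1 + 16\right) = \left(2 - 2 i\right) - \left(-72\right) 17 = \left(2 - 2 i\right) - -1224 = \left(2 - 2 i\right) + 1224 = 1226 - 2 i$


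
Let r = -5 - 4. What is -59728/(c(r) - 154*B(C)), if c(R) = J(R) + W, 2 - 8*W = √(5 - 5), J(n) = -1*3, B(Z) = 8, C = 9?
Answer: 238912/4939 ≈ 48.373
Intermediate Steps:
r = -9
J(n) = -3
W = ¼ (W = ¼ - √(5 - 5)/8 = ¼ - √0/8 = ¼ - ⅛*0 = ¼ + 0 = ¼ ≈ 0.25000)
c(R) = -11/4 (c(R) = -3 + ¼ = -11/4)
-59728/(c(r) - 154*B(C)) = -59728/(-11/4 - 154*8) = -59728/(-11/4 - 1232) = -59728/(-4939/4) = -59728*(-4/4939) = 238912/4939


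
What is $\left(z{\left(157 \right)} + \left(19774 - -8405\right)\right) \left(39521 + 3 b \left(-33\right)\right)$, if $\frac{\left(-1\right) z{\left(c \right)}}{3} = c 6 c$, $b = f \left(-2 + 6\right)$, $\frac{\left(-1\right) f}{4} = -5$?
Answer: $-13130310303$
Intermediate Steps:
$f = 20$ ($f = \left(-4\right) \left(-5\right) = 20$)
$b = 80$ ($b = 20 \left(-2 + 6\right) = 20 \cdot 4 = 80$)
$z{\left(c \right)} = - 18 c^{2}$ ($z{\left(c \right)} = - 3 c 6 c = - 3 \cdot 6 c^{2} = - 18 c^{2}$)
$\left(z{\left(157 \right)} + \left(19774 - -8405\right)\right) \left(39521 + 3 b \left(-33\right)\right) = \left(- 18 \cdot 157^{2} + \left(19774 - -8405\right)\right) \left(39521 + 3 \cdot 80 \left(-33\right)\right) = \left(\left(-18\right) 24649 + \left(19774 + 8405\right)\right) \left(39521 + 240 \left(-33\right)\right) = \left(-443682 + 28179\right) \left(39521 - 7920\right) = \left(-415503\right) 31601 = -13130310303$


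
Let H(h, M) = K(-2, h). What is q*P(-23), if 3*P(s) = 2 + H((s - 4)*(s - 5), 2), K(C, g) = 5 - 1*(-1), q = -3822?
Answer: -10192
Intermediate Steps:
K(C, g) = 6 (K(C, g) = 5 + 1 = 6)
H(h, M) = 6
P(s) = 8/3 (P(s) = (2 + 6)/3 = (⅓)*8 = 8/3)
q*P(-23) = -3822*8/3 = -10192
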